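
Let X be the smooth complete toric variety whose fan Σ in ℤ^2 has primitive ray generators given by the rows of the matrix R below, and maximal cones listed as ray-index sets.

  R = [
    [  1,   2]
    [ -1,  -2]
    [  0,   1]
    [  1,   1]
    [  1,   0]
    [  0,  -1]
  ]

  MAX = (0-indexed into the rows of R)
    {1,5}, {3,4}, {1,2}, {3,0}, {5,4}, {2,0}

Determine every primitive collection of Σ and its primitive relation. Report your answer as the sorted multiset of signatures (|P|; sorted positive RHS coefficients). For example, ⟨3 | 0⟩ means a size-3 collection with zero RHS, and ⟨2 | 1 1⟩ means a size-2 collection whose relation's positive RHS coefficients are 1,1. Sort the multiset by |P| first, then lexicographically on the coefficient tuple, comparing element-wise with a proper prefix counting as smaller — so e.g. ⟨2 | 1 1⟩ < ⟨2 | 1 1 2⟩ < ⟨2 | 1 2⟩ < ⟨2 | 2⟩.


The 9 primitive collections of Σ (r=6, n=2):

  {0,1}:  v_{0} + v_{1} = 0  ⟹  sig = ⟨2 | 0⟩
  {2,5}:  v_{2} + v_{5} = 0  ⟹  sig = ⟨2 | 0⟩
  {0,5}:  v_{0} + v_{5} = v_{3}  ⟹  sig = ⟨2 | 1⟩
  {1,3}:  v_{1} + v_{3} = v_{5}  ⟹  sig = ⟨2 | 1⟩
  {2,3}:  v_{2} + v_{3} = v_{0}  ⟹  sig = ⟨2 | 1⟩
  {2,4}:  v_{2} + v_{4} = v_{3}  ⟹  sig = ⟨2 | 1⟩
  {3,5}:  v_{3} + v_{5} = v_{4}  ⟹  sig = ⟨2 | 1⟩
  {0,4}:  v_{0} + v_{4} = 2·v_{3}  ⟹  sig = ⟨2 | 2⟩
  {1,4}:  v_{1} + v_{4} = 2·v_{5}  ⟹  sig = ⟨2 | 2⟩

Hence PRS(X_Σ) =
    |P|=2: 9 collections, coeffs (), (), (1), (1), (1), (1), (1), (2), (2)


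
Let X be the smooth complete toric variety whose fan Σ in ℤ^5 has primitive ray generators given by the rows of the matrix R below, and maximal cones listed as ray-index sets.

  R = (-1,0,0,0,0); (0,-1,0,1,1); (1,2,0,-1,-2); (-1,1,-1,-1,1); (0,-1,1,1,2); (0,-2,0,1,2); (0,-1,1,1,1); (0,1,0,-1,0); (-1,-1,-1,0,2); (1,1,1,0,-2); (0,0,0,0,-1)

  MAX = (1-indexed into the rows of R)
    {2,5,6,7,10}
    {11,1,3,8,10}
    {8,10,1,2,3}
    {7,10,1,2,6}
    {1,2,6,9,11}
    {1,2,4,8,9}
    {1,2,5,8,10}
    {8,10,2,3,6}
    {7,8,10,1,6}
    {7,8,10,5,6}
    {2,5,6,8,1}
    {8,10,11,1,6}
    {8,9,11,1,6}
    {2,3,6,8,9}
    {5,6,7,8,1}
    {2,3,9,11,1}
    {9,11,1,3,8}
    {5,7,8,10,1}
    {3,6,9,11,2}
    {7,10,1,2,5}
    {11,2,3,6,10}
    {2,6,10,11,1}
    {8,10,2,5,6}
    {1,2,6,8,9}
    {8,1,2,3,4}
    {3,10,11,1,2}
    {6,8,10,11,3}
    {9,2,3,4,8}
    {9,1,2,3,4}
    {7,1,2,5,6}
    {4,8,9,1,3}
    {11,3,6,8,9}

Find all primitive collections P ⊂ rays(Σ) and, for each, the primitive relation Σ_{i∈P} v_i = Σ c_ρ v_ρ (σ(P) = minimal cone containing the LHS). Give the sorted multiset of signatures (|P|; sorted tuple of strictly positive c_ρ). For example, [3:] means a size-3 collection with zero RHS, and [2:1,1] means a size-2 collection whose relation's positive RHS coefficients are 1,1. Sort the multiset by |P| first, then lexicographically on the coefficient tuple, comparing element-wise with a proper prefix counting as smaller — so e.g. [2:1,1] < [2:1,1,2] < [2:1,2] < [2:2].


|primitive collections| = 18. Relations:

  • {9,10}:  v_{9} + v_{10} = 0  →  sig = [2:]
  • {5,11}:  v_{5} + v_{11} = v_{7}  →  sig = [2:1]
  • {3,7}:  v_{3} + v_{7} = v_{2} + v_{8} + v_{10}  →  sig = [2:1,1,1]
  • {4,6}:  v_{4} + v_{6} = v_{2} + v_{8} + v_{9}  →  sig = [2:1,1,1]
  • {4,11}:  v_{4} + v_{11} = v_{1} + v_{3} + v_{9}  →  sig = [2:1,1,1]
  • {7,11}:  v_{7} + v_{11} = v_{1} + v_{6} + v_{10}  →  sig = [2:1,1,1]
  • {4,10}:  v_{4} + v_{10} = v_{1} + v_{2} + v_{3} + v_{8}  →  sig = [2:1,1,1,1]
  • {7,9}:  v_{7} + v_{9} = v_{1} + v_{2} + v_{6} + v_{8}  →  sig = [2:1,1,1,1]
  • {5,9}:  v_{5} + v_{9} = v_{1} + 2·v_{2} + v_{6} + 2·v_{8}  →  sig = [2:1,1,2,2]
  • {3,5}:  v_{3} + v_{5} = 2·v_{2} + 2·v_{8} + v_{10}  →  sig = [2:1,2,2]
  • {4,7}:  v_{4} + v_{7} = v_{1} + 2·v_{2} + 2·v_{8}  →  sig = [2:1,2,2]
  • {4,5}:  v_{4} + v_{5} = v_{1} + 3·v_{2} + 3·v_{8}  →  sig = [2:1,3,3]
  • {1,3,6}:  v_{1} + v_{3} + v_{6} = 0  →  sig = [3:]
  • {2,8,11}:  v_{2} + v_{8} + v_{11} = 0  →  sig = [3:]
  • {2,7,8}:  v_{2} + v_{7} + v_{8} = v_{5}  →  sig = [3:1]
  • {1,5,6,10}:  v_{1} + v_{5} + v_{6} + v_{10} = 2·v_{7}  →  sig = [4:2]
  • {1,2,3,8,9}:  v_{1} + v_{2} + v_{3} + v_{8} + v_{9} = v_{4}  →  sig = [5:1]
  • {1,2,6,8,10}:  v_{1} + v_{2} + v_{6} + v_{8} + v_{10} = v_{7}  →  sig = [5:1]

Signatures (|P|; sorted positive RHS coefficients), sorted:
{ [2:],  [2:1],  [2:1,1,1] ×4,  [2:1,1,1,1] ×2,  [2:1,1,2,2],  [2:1,2,2] ×2,  [2:1,3,3],  [3:] ×2,  [3:1],  [4:2],  [5:1] ×2 }


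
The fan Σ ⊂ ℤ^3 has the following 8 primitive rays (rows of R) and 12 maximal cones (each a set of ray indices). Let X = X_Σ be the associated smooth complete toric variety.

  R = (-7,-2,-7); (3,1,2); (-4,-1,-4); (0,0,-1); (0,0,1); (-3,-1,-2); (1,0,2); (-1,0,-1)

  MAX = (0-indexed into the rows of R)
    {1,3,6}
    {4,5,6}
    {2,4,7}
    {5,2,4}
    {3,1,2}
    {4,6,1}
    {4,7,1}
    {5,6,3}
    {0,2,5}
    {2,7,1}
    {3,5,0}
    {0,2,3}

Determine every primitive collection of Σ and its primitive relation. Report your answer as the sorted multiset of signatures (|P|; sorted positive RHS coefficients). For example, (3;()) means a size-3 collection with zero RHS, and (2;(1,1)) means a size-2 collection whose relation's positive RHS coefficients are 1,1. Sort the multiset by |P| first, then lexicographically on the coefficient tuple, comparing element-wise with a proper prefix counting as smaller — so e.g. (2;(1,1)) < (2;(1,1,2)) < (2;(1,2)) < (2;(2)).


|primitive collections| = 12. Relations:

  P = {1,5}:  v_{1} + v_{5} = 0  →  sig = (2;())
  P = {3,4}:  v_{3} + v_{4} = 0  →  sig = (2;())
  P = {2,6}:  v_{2} + v_{6} = v_{5}  →  sig = (2;(1))
  P = {6,7}:  v_{6} + v_{7} = v_{4}  →  sig = (2;(1))
  P = {0,1}:  v_{0} + v_{1} = v_{2} + v_{3}  →  sig = (2;(1,1))
  P = {0,4}:  v_{0} + v_{4} = v_{2} + v_{5}  →  sig = (2;(1,1))
  P = {3,7}:  v_{3} + v_{7} = v_{1} + v_{2}  →  sig = (2;(1,1))
  P = {5,7}:  v_{5} + v_{7} = v_{2} + v_{4}  →  sig = (2;(1,1))
  P = {0,6}:  v_{0} + v_{6} = v_{3} + 2·v_{5}  →  sig = (2;(1,2))
  P = {0,7}:  v_{0} + v_{7} = 2·v_{2}  →  sig = (2;(2))
  P = {1,2,4}:  v_{1} + v_{2} + v_{4} = v_{7}  →  sig = (3;(1))
  P = {2,3,5}:  v_{2} + v_{3} + v_{5} = v_{0}  →  sig = (3;(1))

Signatures (|P|; sorted positive RHS coefficients), sorted:
    |P|=2: 10 collections, coeffs (), (), (1), (1), (1,1), (1,1), (1,1), (1,1), (1,2), (2)
    |P|=3: 2 collections, coeffs (1), (1)


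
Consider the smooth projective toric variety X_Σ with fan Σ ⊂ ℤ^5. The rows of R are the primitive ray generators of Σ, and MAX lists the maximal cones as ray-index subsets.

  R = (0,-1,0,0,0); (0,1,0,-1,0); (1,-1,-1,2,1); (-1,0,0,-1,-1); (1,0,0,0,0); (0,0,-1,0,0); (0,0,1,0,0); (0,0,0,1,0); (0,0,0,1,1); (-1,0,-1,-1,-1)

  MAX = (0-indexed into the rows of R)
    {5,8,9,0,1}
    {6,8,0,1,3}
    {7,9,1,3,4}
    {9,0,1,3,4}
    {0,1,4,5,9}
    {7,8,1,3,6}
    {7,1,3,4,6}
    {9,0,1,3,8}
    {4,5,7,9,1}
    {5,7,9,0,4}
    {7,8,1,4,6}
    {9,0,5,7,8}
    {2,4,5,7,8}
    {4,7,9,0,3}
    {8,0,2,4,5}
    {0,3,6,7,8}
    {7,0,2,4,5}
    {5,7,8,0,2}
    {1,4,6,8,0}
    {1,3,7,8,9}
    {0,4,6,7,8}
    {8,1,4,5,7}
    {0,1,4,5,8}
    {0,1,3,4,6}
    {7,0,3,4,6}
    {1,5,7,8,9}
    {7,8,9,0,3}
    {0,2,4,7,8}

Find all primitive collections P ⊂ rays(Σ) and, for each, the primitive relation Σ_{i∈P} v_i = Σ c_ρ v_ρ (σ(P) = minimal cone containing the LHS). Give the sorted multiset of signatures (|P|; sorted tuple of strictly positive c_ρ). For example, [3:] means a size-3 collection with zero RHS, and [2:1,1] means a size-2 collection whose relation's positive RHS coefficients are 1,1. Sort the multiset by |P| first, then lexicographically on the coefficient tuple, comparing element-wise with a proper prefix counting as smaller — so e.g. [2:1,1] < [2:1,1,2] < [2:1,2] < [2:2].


Primitive collections (11):

  • {5,6}:  v_{5} + v_{6} = 0 ; sig = [2:]
  • {3,5}:  v_{3} + v_{5} = v_{9} ; sig = [2:1]
  • {6,9}:  v_{6} + v_{9} = v_{3} ; sig = [2:1]
  • {1,2}:  v_{1} + v_{2} = v_{4} + v_{5} + v_{8} ; sig = [2:1,1,1]
  • {2,3}:  v_{2} + v_{3} = v_{0} + v_{5} + v_{7} ; sig = [2:1,1,1]
  • {2,6}:  v_{2} + v_{6} = v_{0} + v_{4} + v_{7} + v_{8} ; sig = [2:1,1,1,1]
  • {2,9}:  v_{2} + v_{9} = v_{0} + 2·v_{5} + v_{7} ; sig = [2:1,1,2]
  • {0,1,7}:  v_{0} + v_{1} + v_{7} = 0 ; sig = [3:]
  • {3,4,8}:  v_{3} + v_{4} + v_{8} = 0 ; sig = [3:]
  • {4,8,9}:  v_{4} + v_{8} + v_{9} = v_{5} ; sig = [3:1]
  • {0,4,5,7,8}:  v_{0} + v_{4} + v_{5} + v_{7} + v_{8} = v_{2} ; sig = [5:1]

Hence PRS(X_Σ) =
    |P|=2: 7 collections, coeffs (), (1), (1), (1,1,1), (1,1,1), (1,1,1,1), (1,1,2)
    |P|=3: 3 collections, coeffs (), (), (1)
    |P|=5: 1 collection, coeffs (1)


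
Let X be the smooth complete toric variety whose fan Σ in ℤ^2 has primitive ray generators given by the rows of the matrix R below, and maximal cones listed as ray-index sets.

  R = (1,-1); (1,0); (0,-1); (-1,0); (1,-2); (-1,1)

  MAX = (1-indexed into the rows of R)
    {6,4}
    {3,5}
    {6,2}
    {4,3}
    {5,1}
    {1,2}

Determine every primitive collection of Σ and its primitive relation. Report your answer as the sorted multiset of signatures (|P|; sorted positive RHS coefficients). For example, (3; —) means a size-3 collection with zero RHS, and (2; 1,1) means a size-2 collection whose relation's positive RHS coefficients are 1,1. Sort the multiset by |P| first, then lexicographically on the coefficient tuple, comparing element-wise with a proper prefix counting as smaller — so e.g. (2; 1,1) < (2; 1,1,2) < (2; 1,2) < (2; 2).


Minimal non-faces — 9 found among 6 rays, 6 max cones:

  P = {1,6}:  v_{1} + v_{6} = 0 — sig = (2; —)
  P = {2,4}:  v_{2} + v_{4} = 0 — sig = (2; —)
  P = {1,3}:  v_{1} + v_{3} = v_{5} — sig = (2; 1)
  P = {1,4}:  v_{1} + v_{4} = v_{3} — sig = (2; 1)
  P = {2,3}:  v_{2} + v_{3} = v_{1} — sig = (2; 1)
  P = {3,6}:  v_{3} + v_{6} = v_{4} — sig = (2; 1)
  P = {5,6}:  v_{5} + v_{6} = v_{3} — sig = (2; 1)
  P = {2,5}:  v_{2} + v_{5} = 2·v_{1} — sig = (2; 2)
  P = {4,5}:  v_{4} + v_{5} = 2·v_{3} — sig = (2; 2)

so the primitive-relation signature multiset is
[(2; —), (2; —), (2; 1), (2; 1), (2; 1), (2; 1), (2; 1), (2; 2), (2; 2)]


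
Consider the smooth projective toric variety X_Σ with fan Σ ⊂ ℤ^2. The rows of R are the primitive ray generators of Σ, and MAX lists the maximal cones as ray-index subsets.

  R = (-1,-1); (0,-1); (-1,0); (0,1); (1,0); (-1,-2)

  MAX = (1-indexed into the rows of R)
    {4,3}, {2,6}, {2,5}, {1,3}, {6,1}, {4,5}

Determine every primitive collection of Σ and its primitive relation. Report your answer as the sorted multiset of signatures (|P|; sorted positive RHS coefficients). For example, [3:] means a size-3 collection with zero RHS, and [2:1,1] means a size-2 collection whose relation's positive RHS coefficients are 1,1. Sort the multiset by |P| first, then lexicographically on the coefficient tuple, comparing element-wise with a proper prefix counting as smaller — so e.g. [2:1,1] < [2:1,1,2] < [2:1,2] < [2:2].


Δ(Σ) — 6 vertices, 9 min non-faces:

  • {2,4}:  v_{2} + v_{4} = 0 — sig = [2:]
  • {3,5}:  v_{3} + v_{5} = 0 — sig = [2:]
  • {1,2}:  v_{1} + v_{2} = v_{6} — sig = [2:1]
  • {1,4}:  v_{1} + v_{4} = v_{3} — sig = [2:1]
  • {1,5}:  v_{1} + v_{5} = v_{2} — sig = [2:1]
  • {2,3}:  v_{2} + v_{3} = v_{1} — sig = [2:1]
  • {4,6}:  v_{4} + v_{6} = v_{1} — sig = [2:1]
  • {3,6}:  v_{3} + v_{6} = 2·v_{1} — sig = [2:2]
  • {5,6}:  v_{5} + v_{6} = 2·v_{2} — sig = [2:2]

so the primitive-relation signature multiset is
[[2:], [2:], [2:1], [2:1], [2:1], [2:1], [2:1], [2:2], [2:2]]


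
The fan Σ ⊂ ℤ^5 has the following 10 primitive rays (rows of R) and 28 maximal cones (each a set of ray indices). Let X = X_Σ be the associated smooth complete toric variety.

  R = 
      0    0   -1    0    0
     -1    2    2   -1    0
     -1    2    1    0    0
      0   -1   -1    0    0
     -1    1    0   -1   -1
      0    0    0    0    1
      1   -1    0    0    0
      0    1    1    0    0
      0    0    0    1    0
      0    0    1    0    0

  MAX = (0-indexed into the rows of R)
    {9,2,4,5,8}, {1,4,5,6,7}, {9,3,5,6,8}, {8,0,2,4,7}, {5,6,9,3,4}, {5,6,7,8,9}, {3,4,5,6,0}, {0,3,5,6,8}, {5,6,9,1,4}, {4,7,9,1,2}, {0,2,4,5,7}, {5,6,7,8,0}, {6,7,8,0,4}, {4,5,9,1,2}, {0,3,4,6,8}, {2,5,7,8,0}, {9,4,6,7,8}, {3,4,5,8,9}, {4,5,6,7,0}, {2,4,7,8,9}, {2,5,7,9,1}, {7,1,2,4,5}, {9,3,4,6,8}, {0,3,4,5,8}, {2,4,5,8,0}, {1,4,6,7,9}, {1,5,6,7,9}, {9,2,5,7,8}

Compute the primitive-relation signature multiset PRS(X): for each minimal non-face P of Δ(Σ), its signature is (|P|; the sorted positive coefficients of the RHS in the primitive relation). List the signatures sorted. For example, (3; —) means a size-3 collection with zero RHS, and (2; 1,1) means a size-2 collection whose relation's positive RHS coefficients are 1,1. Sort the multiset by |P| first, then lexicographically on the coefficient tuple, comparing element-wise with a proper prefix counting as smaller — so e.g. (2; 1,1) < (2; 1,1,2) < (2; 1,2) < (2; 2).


The 10 primitive collections of Σ (r=10, n=5):

  P={0,9}:  v_{0} + v_{9} = 0  ⟹  sig = (2; —)
  P={3,7}:  v_{3} + v_{7} = 0  ⟹  sig = (2; —)
  P={2,6}:  v_{2} + v_{6} = v_{7}  ⟹  sig = (2; 1)
  P={1,8}:  v_{1} + v_{8} = v_{2} + v_{9}  ⟹  sig = (2; 1,1)
  P={0,1}:  v_{0} + v_{1} = v_{4} + v_{5} + v_{7}  ⟹  sig = (2; 1,1,1)
  P={1,3}:  v_{1} + v_{3} = v_{4} + v_{5} + v_{9}  ⟹  sig = (2; 1,1,1)
  P={2,3}:  v_{2} + v_{3} = v_{4} + v_{5} + v_{8}  ⟹  sig = (2; 1,1,1)
  P={4,5,6,8}:  v_{4} + v_{5} + v_{6} + v_{8} = 0  ⟹  sig = (4; —)
  P={4,5,7,8}:  v_{4} + v_{5} + v_{7} + v_{8} = v_{2}  ⟹  sig = (4; 1)
  P={4,5,7,9}:  v_{4} + v_{5} + v_{7} + v_{9} = v_{1}  ⟹  sig = (4; 1)

Signatures (|P|; sorted positive RHS coefficients), sorted:
    (2; —)
    (2; —)
    (2; 1)
    (2; 1,1)
    (2; 1,1,1)
    (2; 1,1,1)
    (2; 1,1,1)
    (4; —)
    (4; 1)
    (4; 1)


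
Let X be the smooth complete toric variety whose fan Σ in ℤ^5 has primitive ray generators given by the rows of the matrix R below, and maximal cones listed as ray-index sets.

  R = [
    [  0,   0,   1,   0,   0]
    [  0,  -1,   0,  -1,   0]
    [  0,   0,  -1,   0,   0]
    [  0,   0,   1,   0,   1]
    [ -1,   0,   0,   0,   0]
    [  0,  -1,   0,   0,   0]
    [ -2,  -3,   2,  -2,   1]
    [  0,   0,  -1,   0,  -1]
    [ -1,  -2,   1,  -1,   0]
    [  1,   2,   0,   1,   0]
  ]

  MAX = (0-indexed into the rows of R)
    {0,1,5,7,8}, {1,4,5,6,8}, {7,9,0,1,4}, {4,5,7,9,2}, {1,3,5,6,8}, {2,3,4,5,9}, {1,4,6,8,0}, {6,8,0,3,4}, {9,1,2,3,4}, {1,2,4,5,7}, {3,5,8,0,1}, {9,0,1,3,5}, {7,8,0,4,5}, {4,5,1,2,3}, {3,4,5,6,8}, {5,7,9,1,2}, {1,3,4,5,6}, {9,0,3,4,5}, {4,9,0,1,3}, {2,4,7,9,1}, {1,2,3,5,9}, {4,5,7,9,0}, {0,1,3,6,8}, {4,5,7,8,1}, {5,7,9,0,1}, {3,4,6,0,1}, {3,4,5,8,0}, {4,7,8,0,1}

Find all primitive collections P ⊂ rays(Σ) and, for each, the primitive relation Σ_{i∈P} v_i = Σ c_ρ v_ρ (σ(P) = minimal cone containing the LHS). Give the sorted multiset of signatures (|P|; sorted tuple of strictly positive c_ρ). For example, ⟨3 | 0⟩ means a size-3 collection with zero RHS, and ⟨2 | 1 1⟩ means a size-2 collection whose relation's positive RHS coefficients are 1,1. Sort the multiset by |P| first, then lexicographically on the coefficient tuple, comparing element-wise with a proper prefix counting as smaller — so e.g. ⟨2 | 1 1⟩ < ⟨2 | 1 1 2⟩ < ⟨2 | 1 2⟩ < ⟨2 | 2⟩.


11 collections generate NE(X_Σ); each relation:

  P = {0,2}:  v_{0} + v_{2} = 0 ; sig = ⟨2 | 0⟩
  P = {3,7}:  v_{3} + v_{7} = 0 ; sig = ⟨2 | 0⟩
  P = {8,9}:  v_{8} + v_{9} = v_{0} ; sig = ⟨2 | 1⟩
  P = {2,8}:  v_{2} + v_{8} = v_{1} + v_{4} + v_{5} ; sig = ⟨2 | 1 1 1⟩
  P = {6,7}:  v_{6} + v_{7} = v_{1} + v_{4} + v_{8} ; sig = ⟨2 | 1 1 1⟩
  P = {6,9}:  v_{6} + v_{9} = v_{0} + v_{1} + v_{3} + v_{4} ; sig = ⟨2 | 1 1 1 1⟩
  P = {2,6}:  v_{2} + v_{6} = 2·v_{1} + v_{3} + 2·v_{4} + v_{5} ; sig = ⟨2 | 1 1 2 2⟩
  P = {0,5,6}:  v_{0} + v_{5} + v_{6} = v_{3} + 2·v_{8} ; sig = ⟨3 | 1 2⟩
  P = {1,4,5,9}:  v_{1} + v_{4} + v_{5} + v_{9} = 0 ; sig = ⟨4 | 0⟩
  P = {0,1,4,5}:  v_{0} + v_{1} + v_{4} + v_{5} = v_{8} ; sig = ⟨4 | 1⟩
  P = {1,3,4,8}:  v_{1} + v_{3} + v_{4} + v_{8} = v_{6} ; sig = ⟨4 | 1⟩

so the primitive-relation signature multiset is
    ⟨2 | 0⟩
    ⟨2 | 0⟩
    ⟨2 | 1⟩
    ⟨2 | 1 1 1⟩
    ⟨2 | 1 1 1⟩
    ⟨2 | 1 1 1 1⟩
    ⟨2 | 1 1 2 2⟩
    ⟨3 | 1 2⟩
    ⟨4 | 0⟩
    ⟨4 | 1⟩
    ⟨4 | 1⟩


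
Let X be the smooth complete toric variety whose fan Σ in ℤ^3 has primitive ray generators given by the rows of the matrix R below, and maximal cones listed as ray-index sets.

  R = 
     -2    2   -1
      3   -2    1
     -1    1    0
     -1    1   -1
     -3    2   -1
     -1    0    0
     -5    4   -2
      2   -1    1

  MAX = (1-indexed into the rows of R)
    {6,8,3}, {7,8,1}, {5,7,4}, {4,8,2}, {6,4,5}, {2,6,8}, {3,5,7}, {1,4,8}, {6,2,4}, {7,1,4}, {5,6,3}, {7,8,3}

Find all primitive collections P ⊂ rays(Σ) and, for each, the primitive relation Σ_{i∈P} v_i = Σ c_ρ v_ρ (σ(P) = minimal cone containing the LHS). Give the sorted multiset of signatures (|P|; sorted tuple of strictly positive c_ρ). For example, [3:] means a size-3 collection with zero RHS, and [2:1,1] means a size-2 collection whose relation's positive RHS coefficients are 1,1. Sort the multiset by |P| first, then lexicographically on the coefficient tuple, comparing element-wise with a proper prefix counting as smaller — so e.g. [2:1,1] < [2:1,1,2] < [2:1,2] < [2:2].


The 12 primitive collections of Σ (r=8, n=3):

  P = {2,5}:  v_{2} + v_{5} = 0 ; sig = [2:]
  P = {1,5}:  v_{1} + v_{5} = v_{7} ; sig = [2:1]
  P = {1,6}:  v_{1} + v_{6} = v_{5} ; sig = [2:1]
  P = {2,3}:  v_{2} + v_{3} = v_{8} ; sig = [2:1]
  P = {2,7}:  v_{2} + v_{7} = v_{1} ; sig = [2:1]
  P = {3,4}:  v_{3} + v_{4} = v_{1} ; sig = [2:1]
  P = {5,8}:  v_{5} + v_{8} = v_{3} ; sig = [2:1]
  P = {1,2}:  v_{1} + v_{2} = v_{4} + v_{8} ; sig = [2:1,1]
  P = {1,3}:  v_{1} + v_{3} = v_{7} + v_{8} ; sig = [2:1,1]
  P = {6,7}:  v_{6} + v_{7} = 2·v_{5} ; sig = [2:2]
  P = {4,6,8}:  v_{4} + v_{6} + v_{8} = 0 ; sig = [3:]
  P = {4,7,8}:  v_{4} + v_{7} + v_{8} = 2·v_{1} ; sig = [3:2]

Hence PRS(X_Σ) =
    |P|=2: 10 collections, coeffs (), (1), (1), (1), (1), (1), (1), (1,1), (1,1), (2)
    |P|=3: 2 collections, coeffs (), (2)


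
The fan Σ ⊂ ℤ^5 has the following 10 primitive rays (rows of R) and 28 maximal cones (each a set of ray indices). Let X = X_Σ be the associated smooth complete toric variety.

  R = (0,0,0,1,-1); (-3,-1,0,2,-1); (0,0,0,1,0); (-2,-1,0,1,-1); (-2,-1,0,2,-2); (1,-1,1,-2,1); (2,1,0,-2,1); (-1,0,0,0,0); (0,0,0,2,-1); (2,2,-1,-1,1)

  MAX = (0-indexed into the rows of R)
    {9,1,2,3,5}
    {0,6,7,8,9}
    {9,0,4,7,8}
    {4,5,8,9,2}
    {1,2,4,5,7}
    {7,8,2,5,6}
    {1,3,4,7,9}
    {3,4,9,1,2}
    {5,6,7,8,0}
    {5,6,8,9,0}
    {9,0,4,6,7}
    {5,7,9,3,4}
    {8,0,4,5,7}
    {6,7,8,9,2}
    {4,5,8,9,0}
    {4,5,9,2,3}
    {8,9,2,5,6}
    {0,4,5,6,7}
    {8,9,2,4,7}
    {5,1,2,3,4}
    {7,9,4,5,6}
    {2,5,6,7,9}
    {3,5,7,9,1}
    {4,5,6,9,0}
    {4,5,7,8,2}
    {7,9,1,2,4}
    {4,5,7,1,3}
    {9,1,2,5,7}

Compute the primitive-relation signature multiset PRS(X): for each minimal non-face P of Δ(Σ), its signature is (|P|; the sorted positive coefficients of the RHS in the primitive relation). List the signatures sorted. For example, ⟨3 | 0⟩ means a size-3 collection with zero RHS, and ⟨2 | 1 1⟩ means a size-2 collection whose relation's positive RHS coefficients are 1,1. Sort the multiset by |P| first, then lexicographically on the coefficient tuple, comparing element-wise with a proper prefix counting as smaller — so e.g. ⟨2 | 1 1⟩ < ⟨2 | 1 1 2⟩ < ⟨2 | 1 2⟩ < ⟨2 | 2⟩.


Δ(Σ) — 10 vertices, 14 min non-faces:

  P={0,2}:  v_{0} + v_{2} = v_{8} — sig = ⟨2 | 1⟩
  P={0,3}:  v_{0} + v_{3} = v_{4} — sig = ⟨2 | 1⟩
  P={1,6}:  v_{1} + v_{6} = v_{7} — sig = ⟨2 | 1⟩
  P={3,8}:  v_{3} + v_{8} = v_{2} + v_{4} — sig = ⟨2 | 1 1⟩
  P={0,1}:  v_{0} + v_{1} = v_{2} + v_{4} + v_{7} — sig = ⟨2 | 1 1 1⟩
  P={3,6}:  v_{3} + v_{6} = v_{4} + v_{5} + v_{7} + v_{9} — sig = ⟨2 | 1 1 1 1⟩
  P={1,8}:  v_{1} + v_{8} = 2·v_{2} + v_{4} + v_{7} — sig = ⟨2 | 1 1 2⟩
  P={2,3,7}:  v_{2} + v_{3} + v_{7} = v_{1} — sig = ⟨3 | 1⟩
  P={2,4,6}:  v_{2} + v_{4} + v_{6} = v_{0} — sig = ⟨3 | 1⟩
  P={4,6,8}:  v_{4} + v_{6} + v_{8} = 2·v_{0} — sig = ⟨3 | 2⟩
  P={0,5,7,9}:  v_{0} + v_{5} + v_{7} + v_{9} = v_{6} — sig = ⟨4 | 1⟩
  P={1,4,5,9}:  v_{1} + v_{4} + v_{5} + v_{9} = v_{3} — sig = ⟨4 | 1⟩
  P={5,7,8,9}:  v_{5} + v_{7} + v_{8} + v_{9} = v_{2} + v_{6} — sig = ⟨4 | 1 1⟩
  P={2,4,5,7,9}:  v_{2} + v_{4} + v_{5} + v_{7} + v_{9} = 0 — sig = ⟨5 | 0⟩

Hence PRS(X_Σ) =
    |P|=2: 7 collections, coeffs (1), (1), (1), (1,1), (1,1,1), (1,1,1,1), (1,1,2)
    |P|=3: 3 collections, coeffs (1), (1), (2)
    |P|=4: 3 collections, coeffs (1), (1), (1,1)
    |P|=5: 1 collection, coeffs ()


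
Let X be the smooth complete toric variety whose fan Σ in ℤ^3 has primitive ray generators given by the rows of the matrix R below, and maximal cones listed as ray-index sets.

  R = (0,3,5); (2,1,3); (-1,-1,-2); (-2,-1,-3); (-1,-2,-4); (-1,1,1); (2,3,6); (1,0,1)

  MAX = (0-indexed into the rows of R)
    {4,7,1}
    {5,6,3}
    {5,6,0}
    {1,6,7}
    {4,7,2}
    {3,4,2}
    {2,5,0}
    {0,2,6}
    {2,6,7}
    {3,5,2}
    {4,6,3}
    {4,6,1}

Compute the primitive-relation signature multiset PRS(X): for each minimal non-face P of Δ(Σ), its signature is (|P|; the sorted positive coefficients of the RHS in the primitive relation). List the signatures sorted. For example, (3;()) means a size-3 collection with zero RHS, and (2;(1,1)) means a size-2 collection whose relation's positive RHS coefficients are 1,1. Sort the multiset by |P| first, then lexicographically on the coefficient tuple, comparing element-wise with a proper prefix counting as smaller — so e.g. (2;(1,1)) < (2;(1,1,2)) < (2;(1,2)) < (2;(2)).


Δ(Σ) — 8 vertices, 14 min non-faces:

  {1,3}:  v_{1} + v_{3} = 0  →  sig = (2;())
  {0,4}:  v_{0} + v_{4} = v_{5}  →  sig = (2;(1))
  {1,2}:  v_{1} + v_{2} = v_{7}  →  sig = (2;(1))
  {3,7}:  v_{3} + v_{7} = v_{2}  →  sig = (2;(1))
  {4,5}:  v_{4} + v_{5} = v_{3}  →  sig = (2;(1))
  {1,5}:  v_{1} + v_{5} = v_{2} + v_{6}  →  sig = (2;(1,1))
  {5,7}:  v_{5} + v_{7} = 2·v_{2} + v_{6}  →  sig = (2;(1,2))
  {0,3}:  v_{0} + v_{3} = 2·v_{5}  →  sig = (2;(2))
  {0,1}:  v_{0} + v_{1} = 2·v_{2} + 2·v_{6}  →  sig = (2;(2,2))
  {0,7}:  v_{0} + v_{7} = 3·v_{2} + 2·v_{6}  →  sig = (2;(2,3))
  {2,4,6}:  v_{2} + v_{4} + v_{6} = 0  →  sig = (3;())
  {2,3,6}:  v_{2} + v_{3} + v_{6} = v_{5}  →  sig = (3;(1))
  {2,5,6}:  v_{2} + v_{5} + v_{6} = v_{0}  →  sig = (3;(1))
  {4,6,7}:  v_{4} + v_{6} + v_{7} = v_{1}  →  sig = (3;(1))

so the primitive-relation signature multiset is
{ (2;()),  (2;(1)) ×4,  (2;(1,1)),  (2;(1,2)),  (2;(2)),  (2;(2,2)),  (2;(2,3)),  (3;()),  (3;(1)) ×3 }


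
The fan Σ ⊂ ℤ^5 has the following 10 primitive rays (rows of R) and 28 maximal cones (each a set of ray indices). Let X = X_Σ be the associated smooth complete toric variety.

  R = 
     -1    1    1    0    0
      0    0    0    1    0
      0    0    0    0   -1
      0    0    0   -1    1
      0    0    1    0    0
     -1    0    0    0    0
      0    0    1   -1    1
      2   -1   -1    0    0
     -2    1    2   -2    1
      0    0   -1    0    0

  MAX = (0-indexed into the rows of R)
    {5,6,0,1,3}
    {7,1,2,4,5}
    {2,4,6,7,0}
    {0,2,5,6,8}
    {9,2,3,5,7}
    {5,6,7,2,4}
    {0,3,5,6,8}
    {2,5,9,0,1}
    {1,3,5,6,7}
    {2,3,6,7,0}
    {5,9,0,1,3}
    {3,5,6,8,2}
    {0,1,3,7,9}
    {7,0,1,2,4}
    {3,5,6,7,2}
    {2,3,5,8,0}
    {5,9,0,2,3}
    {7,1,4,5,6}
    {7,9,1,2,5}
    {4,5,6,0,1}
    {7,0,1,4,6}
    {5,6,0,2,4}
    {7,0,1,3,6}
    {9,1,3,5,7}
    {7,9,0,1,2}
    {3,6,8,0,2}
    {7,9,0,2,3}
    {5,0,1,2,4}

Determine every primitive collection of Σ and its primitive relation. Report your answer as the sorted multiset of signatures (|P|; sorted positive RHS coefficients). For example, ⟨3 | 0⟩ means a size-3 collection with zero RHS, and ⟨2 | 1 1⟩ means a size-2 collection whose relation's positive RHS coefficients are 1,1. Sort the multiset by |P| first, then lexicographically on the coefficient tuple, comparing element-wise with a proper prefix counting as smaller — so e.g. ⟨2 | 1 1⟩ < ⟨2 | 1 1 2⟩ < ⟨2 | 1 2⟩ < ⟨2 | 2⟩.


Δ(Σ) — 10 vertices, 11 min non-faces:

  • {4,9}:  v_{4} + v_{9} = 0  →  sig = ⟨2 | 0⟩
  • {3,4}:  v_{3} + v_{4} = v_{6}  →  sig = ⟨2 | 1⟩
  • {6,9}:  v_{6} + v_{9} = v_{3}  →  sig = ⟨2 | 1⟩
  • {1,8}:  v_{1} + v_{8} = v_{0} + v_{5} + v_{6}  →  sig = ⟨2 | 1 1 1⟩
  • {7,8}:  v_{7} + v_{8} = v_{2} + v_{3} + v_{6}  →  sig = ⟨2 | 1 1 1⟩
  • {4,8}:  v_{4} + v_{8} = v_{0} + v_{2} + v_{5} + 2·v_{6}  →  sig = ⟨2 | 1 1 1 2⟩
  • {8,9}:  v_{8} + v_{9} = v_{0} + v_{2} + 2·v_{3} + v_{5}  →  sig = ⟨2 | 1 1 1 2⟩
  • {0,5,7}:  v_{0} + v_{5} + v_{7} = 0  →  sig = ⟨3 | 0⟩
  • {1,2,3}:  v_{1} + v_{2} + v_{3} = 0  →  sig = ⟨3 | 0⟩
  • {1,2,6}:  v_{1} + v_{2} + v_{6} = v_{4}  →  sig = ⟨3 | 1⟩
  • {0,2,3,5,6}:  v_{0} + v_{2} + v_{3} + v_{5} + v_{6} = v_{8}  →  sig = ⟨5 | 1⟩

Hence PRS(X_Σ) =
    ⟨2 | 0⟩
    ⟨2 | 1⟩
    ⟨2 | 1⟩
    ⟨2 | 1 1 1⟩
    ⟨2 | 1 1 1⟩
    ⟨2 | 1 1 1 2⟩
    ⟨2 | 1 1 1 2⟩
    ⟨3 | 0⟩
    ⟨3 | 0⟩
    ⟨3 | 1⟩
    ⟨5 | 1⟩


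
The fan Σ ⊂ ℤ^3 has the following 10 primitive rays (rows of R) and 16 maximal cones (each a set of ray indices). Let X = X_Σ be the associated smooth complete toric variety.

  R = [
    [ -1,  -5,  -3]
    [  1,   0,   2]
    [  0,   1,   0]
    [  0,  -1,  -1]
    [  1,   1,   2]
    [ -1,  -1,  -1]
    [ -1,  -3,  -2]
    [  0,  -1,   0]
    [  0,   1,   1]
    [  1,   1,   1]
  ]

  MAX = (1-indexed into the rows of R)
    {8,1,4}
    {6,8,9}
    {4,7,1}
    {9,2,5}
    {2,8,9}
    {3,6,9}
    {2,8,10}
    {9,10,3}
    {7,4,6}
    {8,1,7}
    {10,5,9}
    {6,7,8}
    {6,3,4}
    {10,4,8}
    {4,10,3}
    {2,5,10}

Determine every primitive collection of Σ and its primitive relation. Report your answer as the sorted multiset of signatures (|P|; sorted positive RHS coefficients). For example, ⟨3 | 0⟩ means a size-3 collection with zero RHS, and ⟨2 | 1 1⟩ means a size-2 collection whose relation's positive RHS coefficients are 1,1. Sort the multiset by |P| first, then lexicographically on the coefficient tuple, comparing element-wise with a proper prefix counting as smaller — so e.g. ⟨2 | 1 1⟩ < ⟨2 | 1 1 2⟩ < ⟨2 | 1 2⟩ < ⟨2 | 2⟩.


25 collections generate NE(X_Σ); each relation:

  P = {3,8}:  v_{3} + v_{8} = 0 ; sig = ⟨2 | 0⟩
  P = {4,9}:  v_{4} + v_{9} = 0 ; sig = ⟨2 | 0⟩
  P = {6,10}:  v_{6} + v_{10} = 0 ; sig = ⟨2 | 0⟩
  P = {2,3}:  v_{2} + v_{3} = v_{5} ; sig = ⟨2 | 1⟩
  P = {5,8}:  v_{5} + v_{8} = v_{2} ; sig = ⟨2 | 1⟩
  P = {1,3}:  v_{1} + v_{3} = v_{4} + v_{7} ; sig = ⟨2 | 1 1⟩
  P = {1,9}:  v_{1} + v_{9} = v_{7} + v_{8} ; sig = ⟨2 | 1 1⟩
  P = {3,5}:  v_{3} + v_{5} = v_{9} + v_{10} ; sig = ⟨2 | 1 1⟩
  P = {3,7}:  v_{3} + v_{7} = v_{4} + v_{6} ; sig = ⟨2 | 1 1⟩
  P = {4,5}:  v_{4} + v_{5} = v_{8} + v_{10} ; sig = ⟨2 | 1 1⟩
  P = {5,6}:  v_{5} + v_{6} = v_{8} + v_{9} ; sig = ⟨2 | 1 1⟩
  P = {7,9}:  v_{7} + v_{9} = v_{6} + v_{8} ; sig = ⟨2 | 1 1⟩
  P = {7,10}:  v_{7} + v_{10} = v_{4} + v_{8} ; sig = ⟨2 | 1 1⟩
  P = {2,4}:  v_{2} + v_{4} = 2·v_{8} + v_{10} ; sig = ⟨2 | 1 2⟩
  P = {2,6}:  v_{2} + v_{6} = 2·v_{8} + v_{9} ; sig = ⟨2 | 1 2⟩
  P = {1,5}:  v_{1} + v_{5} = v_{4} + 3·v_{8} ; sig = ⟨2 | 1 3⟩
  P = {1,2}:  v_{1} + v_{2} = v_{4} + 4·v_{8} ; sig = ⟨2 | 1 4⟩
  P = {1,6}:  v_{1} + v_{6} = 2·v_{7} ; sig = ⟨2 | 2⟩
  P = {5,7}:  v_{5} + v_{7} = 2·v_{8} ; sig = ⟨2 | 2⟩
  P = {1,10}:  v_{1} + v_{10} = 2·v_{4} + 2·v_{8} ; sig = ⟨2 | 2 2⟩
  P = {2,7}:  v_{2} + v_{7} = 3·v_{8} ; sig = ⟨2 | 3⟩
  P = {4,6,8}:  v_{4} + v_{6} + v_{8} = v_{7} ; sig = ⟨3 | 1⟩
  P = {4,7,8}:  v_{4} + v_{7} + v_{8} = v_{1} ; sig = ⟨3 | 1⟩
  P = {8,9,10}:  v_{8} + v_{9} + v_{10} = v_{5} ; sig = ⟨3 | 1⟩
  P = {2,9,10}:  v_{2} + v_{9} + v_{10} = 2·v_{5} ; sig = ⟨3 | 2⟩

Sorted signature multiset PRS(X):
    |P|=2: 21 collections, coeffs (), (), (), (1), (1), (1,1), (1,1), (1,1), (1,1), (1,1), (1,1), (1,1), (1,1), (1,2), (1,2), (1,3), (1,4), (2), (2), (2,2), (3)
    |P|=3: 4 collections, coeffs (1), (1), (1), (2)


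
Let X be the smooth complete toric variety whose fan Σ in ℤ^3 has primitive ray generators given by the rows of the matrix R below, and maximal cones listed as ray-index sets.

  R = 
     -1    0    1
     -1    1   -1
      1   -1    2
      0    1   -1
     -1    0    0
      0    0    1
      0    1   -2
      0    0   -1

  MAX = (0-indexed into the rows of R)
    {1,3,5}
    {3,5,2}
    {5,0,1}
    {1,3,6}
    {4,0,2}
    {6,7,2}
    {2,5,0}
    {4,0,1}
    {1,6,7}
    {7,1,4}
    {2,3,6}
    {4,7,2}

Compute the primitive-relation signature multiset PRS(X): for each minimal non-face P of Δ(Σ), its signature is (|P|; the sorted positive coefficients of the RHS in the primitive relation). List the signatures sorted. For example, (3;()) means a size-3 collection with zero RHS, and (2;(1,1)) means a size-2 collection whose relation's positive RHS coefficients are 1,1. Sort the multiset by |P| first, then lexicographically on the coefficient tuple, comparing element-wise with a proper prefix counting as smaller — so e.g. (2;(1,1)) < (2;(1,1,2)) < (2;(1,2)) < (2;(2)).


Δ(Σ) — 8 vertices, 10 min non-faces:

  • {5,7}:  v_{5} + v_{7} = 0  so sig = (2;())
  • {0,6}:  v_{0} + v_{6} = v_{1}  so sig = (2;(1))
  • {0,7}:  v_{0} + v_{7} = v_{4}  so sig = (2;(1))
  • {1,2}:  v_{1} + v_{2} = v_{5}  so sig = (2;(1))
  • {3,4}:  v_{3} + v_{4} = v_{1}  so sig = (2;(1))
  • {3,7}:  v_{3} + v_{7} = v_{6}  so sig = (2;(1))
  • {4,5}:  v_{4} + v_{5} = v_{0}  so sig = (2;(1))
  • {5,6}:  v_{5} + v_{6} = v_{3}  so sig = (2;(1))
  • {0,3}:  v_{0} + v_{3} = v_{1} + v_{5}  so sig = (2;(1,1))
  • {4,6}:  v_{4} + v_{6} = v_{1} + v_{7}  so sig = (2;(1,1))

Signatures (|P|; sorted positive RHS coefficients), sorted:
[(2;()), (2;(1)), (2;(1)), (2;(1)), (2;(1)), (2;(1)), (2;(1)), (2;(1)), (2;(1,1)), (2;(1,1))]


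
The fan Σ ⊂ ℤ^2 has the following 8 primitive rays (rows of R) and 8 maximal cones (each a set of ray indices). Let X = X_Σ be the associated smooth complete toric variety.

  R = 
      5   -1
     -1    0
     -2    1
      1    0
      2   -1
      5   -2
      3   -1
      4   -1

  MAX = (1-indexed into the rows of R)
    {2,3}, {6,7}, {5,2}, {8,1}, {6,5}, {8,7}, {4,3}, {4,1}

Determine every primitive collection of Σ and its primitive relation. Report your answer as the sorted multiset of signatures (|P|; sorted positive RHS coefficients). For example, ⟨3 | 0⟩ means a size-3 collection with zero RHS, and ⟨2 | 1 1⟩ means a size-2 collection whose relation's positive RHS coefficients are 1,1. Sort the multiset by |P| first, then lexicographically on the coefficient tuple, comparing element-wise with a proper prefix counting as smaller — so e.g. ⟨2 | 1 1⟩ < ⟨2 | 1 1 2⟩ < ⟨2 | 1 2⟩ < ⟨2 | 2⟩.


Minimal non-faces — 20 found among 8 rays, 8 max cones:

  {2,4}:  v_{2} + v_{4} = 0  ⇒ sig = ⟨2 | 0⟩
  {3,5}:  v_{3} + v_{5} = 0  ⇒ sig = ⟨2 | 0⟩
  {1,2}:  v_{1} + v_{2} = v_{8}  ⇒ sig = ⟨2 | 1⟩
  {2,7}:  v_{2} + v_{7} = v_{5}  ⇒ sig = ⟨2 | 1⟩
  {2,8}:  v_{2} + v_{8} = v_{7}  ⇒ sig = ⟨2 | 1⟩
  {3,6}:  v_{3} + v_{6} = v_{7}  ⇒ sig = ⟨2 | 1⟩
  {3,7}:  v_{3} + v_{7} = v_{4}  ⇒ sig = ⟨2 | 1⟩
  {4,5}:  v_{4} + v_{5} = v_{7}  ⇒ sig = ⟨2 | 1⟩
  {4,7}:  v_{4} + v_{7} = v_{8}  ⇒ sig = ⟨2 | 1⟩
  {4,8}:  v_{4} + v_{8} = v_{1}  ⇒ sig = ⟨2 | 1⟩
  {5,7}:  v_{5} + v_{7} = v_{6}  ⇒ sig = ⟨2 | 1⟩
  {1,5}:  v_{1} + v_{5} = v_{7} + v_{8}  ⇒ sig = ⟨2 | 1 1⟩
  {1,6}:  v_{1} + v_{6} = 2·v_{7} + v_{8}  ⇒ sig = ⟨2 | 1 2⟩
  {1,7}:  v_{1} + v_{7} = 2·v_{8}  ⇒ sig = ⟨2 | 2⟩
  {2,6}:  v_{2} + v_{6} = 2·v_{5}  ⇒ sig = ⟨2 | 2⟩
  {3,8}:  v_{3} + v_{8} = 2·v_{4}  ⇒ sig = ⟨2 | 2⟩
  {4,6}:  v_{4} + v_{6} = 2·v_{7}  ⇒ sig = ⟨2 | 2⟩
  {5,8}:  v_{5} + v_{8} = 2·v_{7}  ⇒ sig = ⟨2 | 2⟩
  {1,3}:  v_{1} + v_{3} = 3·v_{4}  ⇒ sig = ⟨2 | 3⟩
  {6,8}:  v_{6} + v_{8} = 3·v_{7}  ⇒ sig = ⟨2 | 3⟩

so the primitive-relation signature multiset is
    |P|=2: 20 collections, coeffs (), (), (1), (1), (1), (1), (1), (1), (1), (1), (1), (1,1), (1,2), (2), (2), (2), (2), (2), (3), (3)


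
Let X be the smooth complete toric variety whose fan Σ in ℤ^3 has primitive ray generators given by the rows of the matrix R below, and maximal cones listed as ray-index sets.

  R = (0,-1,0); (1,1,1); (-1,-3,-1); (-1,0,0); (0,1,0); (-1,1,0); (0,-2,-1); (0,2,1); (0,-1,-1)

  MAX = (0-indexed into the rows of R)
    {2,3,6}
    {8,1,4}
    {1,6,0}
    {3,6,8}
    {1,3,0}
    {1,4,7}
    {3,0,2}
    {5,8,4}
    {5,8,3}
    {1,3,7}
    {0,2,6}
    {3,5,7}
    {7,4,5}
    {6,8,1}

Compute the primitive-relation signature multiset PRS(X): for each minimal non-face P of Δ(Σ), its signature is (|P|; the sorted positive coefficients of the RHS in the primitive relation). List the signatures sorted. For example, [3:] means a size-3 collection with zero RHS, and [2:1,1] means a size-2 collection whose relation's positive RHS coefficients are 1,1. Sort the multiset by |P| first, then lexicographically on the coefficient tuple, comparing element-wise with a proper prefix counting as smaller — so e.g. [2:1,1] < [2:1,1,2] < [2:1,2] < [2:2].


Δ(Σ) — 9 vertices, 18 min non-faces:

  P={0,4}:  v_{0} + v_{4} = 0  →  sig = [2:]
  P={6,7}:  v_{6} + v_{7} = 0  →  sig = [2:]
  P={0,5}:  v_{0} + v_{5} = v_{3}  →  sig = [2:1]
  P={0,8}:  v_{0} + v_{8} = v_{6}  →  sig = [2:1]
  P={1,5}:  v_{1} + v_{5} = v_{7}  →  sig = [2:1]
  P={3,4}:  v_{3} + v_{4} = v_{5}  →  sig = [2:1]
  P={4,6}:  v_{4} + v_{6} = v_{8}  →  sig = [2:1]
  P={7,8}:  v_{7} + v_{8} = v_{4}  →  sig = [2:1]
  P={0,7}:  v_{0} + v_{7} = v_{1} + v_{3}  →  sig = [2:1,1]
  P={2,4}:  v_{2} + v_{4} = v_{3} + v_{6}  →  sig = [2:1,1]
  P={2,7}:  v_{2} + v_{7} = v_{0} + v_{3}  →  sig = [2:1,1]
  P={5,6}:  v_{5} + v_{6} = v_{3} + v_{8}  →  sig = [2:1,1]
  P={2,5}:  v_{2} + v_{5} = 2·v_{3} + v_{6}  →  sig = [2:1,2]
  P={2,8}:  v_{2} + v_{8} = v_{3} + 2·v_{6}  →  sig = [2:1,2]
  P={1,2}:  v_{1} + v_{2} = 2·v_{0}  →  sig = [2:2]
  P={1,3,8}:  v_{1} + v_{3} + v_{8} = 0  →  sig = [3:]
  P={0,3,6}:  v_{0} + v_{3} + v_{6} = v_{2}  →  sig = [3:1]
  P={1,3,6}:  v_{1} + v_{3} + v_{6} = v_{0}  →  sig = [3:1]

so the primitive-relation signature multiset is
    |P|=2: 15 collections, coeffs (), (), (1), (1), (1), (1), (1), (1), (1,1), (1,1), (1,1), (1,1), (1,2), (1,2), (2)
    |P|=3: 3 collections, coeffs (), (1), (1)


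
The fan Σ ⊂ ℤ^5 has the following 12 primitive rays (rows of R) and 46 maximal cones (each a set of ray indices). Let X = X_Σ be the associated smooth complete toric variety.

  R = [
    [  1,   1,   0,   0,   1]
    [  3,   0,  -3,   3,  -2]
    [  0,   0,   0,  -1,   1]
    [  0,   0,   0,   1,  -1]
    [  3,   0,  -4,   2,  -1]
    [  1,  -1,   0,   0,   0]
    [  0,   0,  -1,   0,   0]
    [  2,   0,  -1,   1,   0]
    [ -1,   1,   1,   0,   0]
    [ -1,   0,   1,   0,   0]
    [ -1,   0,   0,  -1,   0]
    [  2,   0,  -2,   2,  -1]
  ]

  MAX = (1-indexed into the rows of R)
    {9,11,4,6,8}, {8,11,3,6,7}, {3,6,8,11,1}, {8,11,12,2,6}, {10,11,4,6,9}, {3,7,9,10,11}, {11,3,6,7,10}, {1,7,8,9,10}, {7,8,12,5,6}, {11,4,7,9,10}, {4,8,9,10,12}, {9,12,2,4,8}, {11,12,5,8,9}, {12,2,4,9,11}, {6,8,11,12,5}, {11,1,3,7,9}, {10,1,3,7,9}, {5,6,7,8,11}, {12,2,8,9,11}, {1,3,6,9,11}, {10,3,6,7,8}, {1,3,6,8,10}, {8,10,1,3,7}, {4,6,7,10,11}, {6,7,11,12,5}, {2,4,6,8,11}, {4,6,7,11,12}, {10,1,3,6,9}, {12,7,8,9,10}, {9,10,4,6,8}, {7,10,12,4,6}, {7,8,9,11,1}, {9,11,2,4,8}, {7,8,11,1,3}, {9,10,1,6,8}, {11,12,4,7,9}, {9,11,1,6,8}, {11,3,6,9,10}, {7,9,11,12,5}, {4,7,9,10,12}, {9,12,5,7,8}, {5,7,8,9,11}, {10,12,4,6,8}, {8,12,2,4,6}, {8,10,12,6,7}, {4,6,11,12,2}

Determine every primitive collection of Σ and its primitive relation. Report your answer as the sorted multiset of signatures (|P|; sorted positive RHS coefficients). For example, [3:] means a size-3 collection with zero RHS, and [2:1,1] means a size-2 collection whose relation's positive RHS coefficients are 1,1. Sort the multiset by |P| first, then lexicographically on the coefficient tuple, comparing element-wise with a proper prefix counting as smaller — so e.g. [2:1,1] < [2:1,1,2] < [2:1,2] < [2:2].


Primitive collections (25):

  P = {3,4}:  v_{3} + v_{4} = 0  ⟹  sig = [2:]
  P = {1,4}:  v_{1} + v_{4} = v_{8} + v_{9}  ⟹  sig = [2:1,1]
  P = {2,10}:  v_{2} + v_{10} = v_{4} + v_{12}  ⟹  sig = [2:1,1]
  P = {3,12}:  v_{3} + v_{12} = v_{7} + v_{8}  ⟹  sig = [2:1,1]
  P = {5,10}:  v_{5} + v_{10} = v_{7} + v_{12}  ⟹  sig = [2:1,1]
  P = {2,3}:  v_{2} + v_{3} = v_{8} + v_{11} + v_{12}  ⟹  sig = [2:1,1,1]
  P = {1,2}:  v_{1} + v_{2} = 2·v_{8} + v_{9} + v_{11} + v_{12}  ⟹  sig = [2:1,1,1,2]
  P = {1,12}:  v_{1} + v_{12} = v_{7} + 2·v_{8} + v_{9}  ⟹  sig = [2:1,1,2]
  P = {1,5}:  v_{1} + v_{5} = 2·v_{7} + 3·v_{8} + v_{9} + v_{11}  ⟹  sig = [2:1,1,2,3]
  P = {2,7}:  v_{2} + v_{7} = v_{11} + 2·v_{12}  ⟹  sig = [2:1,2]
  P = {4,5}:  v_{4} + v_{5} = v_{11} + 2·v_{12}  ⟹  sig = [2:1,2]
  P = {3,5}:  v_{3} + v_{5} = 2·v_{7} + 2·v_{8} + v_{11}  ⟹  sig = [2:1,2,2]
  P = {2,5}:  v_{2} + v_{5} = v_{8} + 2·v_{11} + 3·v_{12}  ⟹  sig = [2:1,2,3]
  P = {6,7,9}:  v_{6} + v_{7} + v_{9} = 0  ⟹  sig = [3:]
  P = {8,10,11}:  v_{8} + v_{10} + v_{11} = 0  ⟹  sig = [3:]
  P = {3,8,9}:  v_{3} + v_{8} + v_{9} = v_{1}  ⟹  sig = [3:1]
  P = {4,7,8}:  v_{4} + v_{7} + v_{8} = v_{12}  ⟹  sig = [3:1]
  P = {1,6,7}:  v_{1} + v_{6} + v_{7} = v_{3} + v_{8}  ⟹  sig = [3:1,1]
  P = {1,10,11}:  v_{1} + v_{10} + v_{11} = v_{3} + v_{9}  ⟹  sig = [3:1,1]
  P = {6,9,12}:  v_{6} + v_{9} + v_{12} = v_{4} + v_{8}  ⟹  sig = [3:1,1]
  P = {10,11,12}:  v_{10} + v_{11} + v_{12} = v_{4} + v_{7}  ⟹  sig = [3:1,1]
  P = {5,6,9}:  v_{5} + v_{6} + v_{9} = v_{8} + v_{11} + v_{12}  ⟹  sig = [3:1,1,1]
  P = {2,6,9}:  v_{2} + v_{6} + v_{9} = 2·v_{4} + 2·v_{8} + v_{11}  ⟹  sig = [3:1,2,2]
  P = {4,8,11,12}:  v_{4} + v_{8} + v_{11} + v_{12} = v_{2}  ⟹  sig = [4:1]
  P = {7,8,11,12}:  v_{7} + v_{8} + v_{11} + v_{12} = v_{5}  ⟹  sig = [4:1]

Signatures (|P|; sorted positive RHS coefficients), sorted:
[[2:], [2:1,1], [2:1,1], [2:1,1], [2:1,1], [2:1,1,1], [2:1,1,1,2], [2:1,1,2], [2:1,1,2,3], [2:1,2], [2:1,2], [2:1,2,2], [2:1,2,3], [3:], [3:], [3:1], [3:1], [3:1,1], [3:1,1], [3:1,1], [3:1,1], [3:1,1,1], [3:1,2,2], [4:1], [4:1]]


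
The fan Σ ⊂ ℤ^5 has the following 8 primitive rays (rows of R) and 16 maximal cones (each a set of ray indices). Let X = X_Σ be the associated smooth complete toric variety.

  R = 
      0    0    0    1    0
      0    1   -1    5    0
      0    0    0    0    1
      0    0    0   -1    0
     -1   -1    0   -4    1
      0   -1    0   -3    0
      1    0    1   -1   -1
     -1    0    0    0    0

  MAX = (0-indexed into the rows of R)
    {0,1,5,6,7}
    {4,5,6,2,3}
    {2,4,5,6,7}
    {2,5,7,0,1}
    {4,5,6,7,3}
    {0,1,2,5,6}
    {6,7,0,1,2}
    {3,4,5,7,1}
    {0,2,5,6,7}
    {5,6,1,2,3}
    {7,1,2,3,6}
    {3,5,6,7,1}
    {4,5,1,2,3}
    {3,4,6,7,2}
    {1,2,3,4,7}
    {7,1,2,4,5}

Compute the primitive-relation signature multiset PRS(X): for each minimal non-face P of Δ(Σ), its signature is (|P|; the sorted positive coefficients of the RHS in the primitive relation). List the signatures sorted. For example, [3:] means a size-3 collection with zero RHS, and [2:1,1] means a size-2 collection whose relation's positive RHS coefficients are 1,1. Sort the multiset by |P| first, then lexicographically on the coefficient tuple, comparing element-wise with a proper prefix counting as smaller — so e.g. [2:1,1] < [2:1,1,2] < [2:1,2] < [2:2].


Δ(Σ) — 8 vertices, 5 min non-faces:

  • {0,3}:  v_{0} + v_{3} = 0  so sig = [2:]
  • {0,4}:  v_{0} + v_{4} = v_{2} + v_{5} + v_{7}  so sig = [2:1,1,1]
  • {1,4,6}:  v_{1} + v_{4} + v_{6} = 0  so sig = [3:]
  • {2,3,5,7}:  v_{2} + v_{3} + v_{5} + v_{7} = v_{4}  so sig = [4:1]
  • {1,2,5,6,7}:  v_{1} + v_{2} + v_{5} + v_{6} + v_{7} = v_{0}  so sig = [5:1]

Signatures (|P|; sorted positive RHS coefficients), sorted:
    [2:]
    [2:1,1,1]
    [3:]
    [4:1]
    [5:1]
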